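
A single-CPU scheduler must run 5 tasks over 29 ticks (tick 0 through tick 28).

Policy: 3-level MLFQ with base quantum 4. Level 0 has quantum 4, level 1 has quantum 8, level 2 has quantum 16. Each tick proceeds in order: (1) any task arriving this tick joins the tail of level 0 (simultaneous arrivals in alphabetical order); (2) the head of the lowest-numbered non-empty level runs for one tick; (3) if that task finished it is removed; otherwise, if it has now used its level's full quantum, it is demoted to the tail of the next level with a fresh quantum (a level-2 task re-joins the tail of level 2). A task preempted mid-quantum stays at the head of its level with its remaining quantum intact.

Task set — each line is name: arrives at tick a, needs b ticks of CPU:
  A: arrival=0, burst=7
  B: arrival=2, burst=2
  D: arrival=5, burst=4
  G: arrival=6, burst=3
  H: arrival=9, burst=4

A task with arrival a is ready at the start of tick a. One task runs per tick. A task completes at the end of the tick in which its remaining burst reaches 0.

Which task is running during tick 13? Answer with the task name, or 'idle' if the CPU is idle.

t=0: L0/L1/L2 = A/-/- → run A
t=1: L0/L1/L2 = A/-/- → run A
t=2: L0/L1/L2 = AB/-/- → run A
t=3: L0/L1/L2 = AB/-/- → run A
t=4: L0/L1/L2 = B/A/- → run B
t=5: L0/L1/L2 = BD/A/- → run B
t=6: L0/L1/L2 = DG/A/- → run D
t=7: L0/L1/L2 = DG/A/- → run D
t=8: L0/L1/L2 = DG/A/- → run D
t=9: L0/L1/L2 = DGH/A/- → run D
t=10: L0/L1/L2 = GH/A/- → run G
t=11: L0/L1/L2 = GH/A/- → run G
t=12: L0/L1/L2 = GH/A/- → run G
t=13: L0/L1/L2 = H/A/- → run H
t=14: L0/L1/L2 = H/A/- → run H
t=15: L0/L1/L2 = H/A/- → run H
t=16: L0/L1/L2 = H/A/- → run H
t=17: L0/L1/L2 = -/A/- → run A
t=18: L0/L1/L2 = -/A/- → run A
t=19: L0/L1/L2 = -/A/- → run A
t=20: (idle)
t=21: (idle)
t=22: (idle)
t=23: (idle)
t=24: (idle)
t=25: (idle)
t=26: (idle)
t=27: (idle)
t=28: (idle)

running at tick 13 = H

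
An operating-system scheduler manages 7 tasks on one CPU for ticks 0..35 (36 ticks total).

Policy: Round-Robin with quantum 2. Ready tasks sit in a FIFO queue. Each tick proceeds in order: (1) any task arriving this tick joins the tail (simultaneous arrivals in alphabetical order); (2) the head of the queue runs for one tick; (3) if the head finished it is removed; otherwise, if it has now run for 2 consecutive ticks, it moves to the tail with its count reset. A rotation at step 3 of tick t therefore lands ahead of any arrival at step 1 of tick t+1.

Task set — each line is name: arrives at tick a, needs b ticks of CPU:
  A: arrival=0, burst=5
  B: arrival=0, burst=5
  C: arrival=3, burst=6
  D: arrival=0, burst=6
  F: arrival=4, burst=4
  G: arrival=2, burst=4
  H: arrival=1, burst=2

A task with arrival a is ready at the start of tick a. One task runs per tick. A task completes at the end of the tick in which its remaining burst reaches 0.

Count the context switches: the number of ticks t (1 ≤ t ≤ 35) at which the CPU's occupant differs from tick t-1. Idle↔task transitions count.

t=0: queue=[A,B,D] q_used=0 → run A
t=1: queue=[A,B,D,H] q_used=1 → run A
t=2: queue=[B,D,H,A,G] q_used=0 → run B
t=3: queue=[B,D,H,A,G,C] q_used=1 → run B
t=4: queue=[D,H,A,G,C,B,F] q_used=0 → run D
t=5: queue=[D,H,A,G,C,B,F] q_used=1 → run D
t=6: queue=[H,A,G,C,B,F,D] q_used=0 → run H
t=7: queue=[H,A,G,C,B,F,D] q_used=1 → run H
t=8: queue=[A,G,C,B,F,D] q_used=0 → run A
t=9: queue=[A,G,C,B,F,D] q_used=1 → run A
t=10: queue=[G,C,B,F,D,A] q_used=0 → run G
t=11: queue=[G,C,B,F,D,A] q_used=1 → run G
t=12: queue=[C,B,F,D,A,G] q_used=0 → run C
t=13: queue=[C,B,F,D,A,G] q_used=1 → run C
t=14: queue=[B,F,D,A,G,C] q_used=0 → run B
t=15: queue=[B,F,D,A,G,C] q_used=1 → run B
t=16: queue=[F,D,A,G,C,B] q_used=0 → run F
t=17: queue=[F,D,A,G,C,B] q_used=1 → run F
t=18: queue=[D,A,G,C,B,F] q_used=0 → run D
t=19: queue=[D,A,G,C,B,F] q_used=1 → run D
t=20: queue=[A,G,C,B,F,D] q_used=0 → run A
t=21: queue=[G,C,B,F,D] q_used=0 → run G
t=22: queue=[G,C,B,F,D] q_used=1 → run G
t=23: queue=[C,B,F,D] q_used=0 → run C
t=24: queue=[C,B,F,D] q_used=1 → run C
t=25: queue=[B,F,D,C] q_used=0 → run B
t=26: queue=[F,D,C] q_used=0 → run F
t=27: queue=[F,D,C] q_used=1 → run F
t=28: queue=[D,C] q_used=0 → run D
t=29: queue=[D,C] q_used=1 → run D
t=30: queue=[C] q_used=0 → run C
t=31: queue=[C] q_used=1 → run C
t=32: (idle)
t=33: (idle)
t=34: (idle)
t=35: (idle)

context switches = 17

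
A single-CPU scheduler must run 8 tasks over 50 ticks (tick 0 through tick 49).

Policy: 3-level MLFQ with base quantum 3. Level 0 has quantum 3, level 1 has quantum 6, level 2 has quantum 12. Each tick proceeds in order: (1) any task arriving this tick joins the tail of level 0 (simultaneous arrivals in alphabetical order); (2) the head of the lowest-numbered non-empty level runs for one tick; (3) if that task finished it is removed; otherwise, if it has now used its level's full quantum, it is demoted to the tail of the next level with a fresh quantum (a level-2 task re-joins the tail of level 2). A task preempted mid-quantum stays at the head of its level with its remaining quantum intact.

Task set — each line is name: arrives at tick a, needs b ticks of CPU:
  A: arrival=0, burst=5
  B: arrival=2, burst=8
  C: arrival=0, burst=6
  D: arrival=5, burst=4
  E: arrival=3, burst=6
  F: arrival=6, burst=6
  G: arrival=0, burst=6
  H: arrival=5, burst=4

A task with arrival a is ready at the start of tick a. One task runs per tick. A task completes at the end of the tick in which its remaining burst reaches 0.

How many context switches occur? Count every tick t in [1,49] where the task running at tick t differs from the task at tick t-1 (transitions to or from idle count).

t=0: L0/L1/L2 = ACG/-/- → run A
t=1: L0/L1/L2 = ACG/-/- → run A
t=2: L0/L1/L2 = ACGB/-/- → run A
t=3: L0/L1/L2 = CGBE/A/- → run C
t=4: L0/L1/L2 = CGBE/A/- → run C
t=5: L0/L1/L2 = CGBEDH/A/- → run C
t=6: L0/L1/L2 = GBEDHF/AC/- → run G
t=7: L0/L1/L2 = GBEDHF/AC/- → run G
t=8: L0/L1/L2 = GBEDHF/AC/- → run G
t=9: L0/L1/L2 = BEDHF/ACG/- → run B
t=10: L0/L1/L2 = BEDHF/ACG/- → run B
t=11: L0/L1/L2 = BEDHF/ACG/- → run B
t=12: L0/L1/L2 = EDHF/ACGB/- → run E
t=13: L0/L1/L2 = EDHF/ACGB/- → run E
t=14: L0/L1/L2 = EDHF/ACGB/- → run E
t=15: L0/L1/L2 = DHF/ACGBE/- → run D
t=16: L0/L1/L2 = DHF/ACGBE/- → run D
t=17: L0/L1/L2 = DHF/ACGBE/- → run D
t=18: L0/L1/L2 = HF/ACGBED/- → run H
t=19: L0/L1/L2 = HF/ACGBED/- → run H
t=20: L0/L1/L2 = HF/ACGBED/- → run H
t=21: L0/L1/L2 = F/ACGBEDH/- → run F
t=22: L0/L1/L2 = F/ACGBEDH/- → run F
t=23: L0/L1/L2 = F/ACGBEDH/- → run F
t=24: L0/L1/L2 = -/ACGBEDHF/- → run A
t=25: L0/L1/L2 = -/ACGBEDHF/- → run A
t=26: L0/L1/L2 = -/CGBEDHF/- → run C
t=27: L0/L1/L2 = -/CGBEDHF/- → run C
t=28: L0/L1/L2 = -/CGBEDHF/- → run C
t=29: L0/L1/L2 = -/GBEDHF/- → run G
t=30: L0/L1/L2 = -/GBEDHF/- → run G
t=31: L0/L1/L2 = -/GBEDHF/- → run G
t=32: L0/L1/L2 = -/BEDHF/- → run B
t=33: L0/L1/L2 = -/BEDHF/- → run B
t=34: L0/L1/L2 = -/BEDHF/- → run B
t=35: L0/L1/L2 = -/BEDHF/- → run B
t=36: L0/L1/L2 = -/BEDHF/- → run B
t=37: L0/L1/L2 = -/EDHF/- → run E
t=38: L0/L1/L2 = -/EDHF/- → run E
t=39: L0/L1/L2 = -/EDHF/- → run E
t=40: L0/L1/L2 = -/DHF/- → run D
t=41: L0/L1/L2 = -/HF/- → run H
t=42: L0/L1/L2 = -/F/- → run F
t=43: L0/L1/L2 = -/F/- → run F
t=44: L0/L1/L2 = -/F/- → run F
t=45: (idle)
t=46: (idle)
t=47: (idle)
t=48: (idle)
t=49: (idle)

context switches = 16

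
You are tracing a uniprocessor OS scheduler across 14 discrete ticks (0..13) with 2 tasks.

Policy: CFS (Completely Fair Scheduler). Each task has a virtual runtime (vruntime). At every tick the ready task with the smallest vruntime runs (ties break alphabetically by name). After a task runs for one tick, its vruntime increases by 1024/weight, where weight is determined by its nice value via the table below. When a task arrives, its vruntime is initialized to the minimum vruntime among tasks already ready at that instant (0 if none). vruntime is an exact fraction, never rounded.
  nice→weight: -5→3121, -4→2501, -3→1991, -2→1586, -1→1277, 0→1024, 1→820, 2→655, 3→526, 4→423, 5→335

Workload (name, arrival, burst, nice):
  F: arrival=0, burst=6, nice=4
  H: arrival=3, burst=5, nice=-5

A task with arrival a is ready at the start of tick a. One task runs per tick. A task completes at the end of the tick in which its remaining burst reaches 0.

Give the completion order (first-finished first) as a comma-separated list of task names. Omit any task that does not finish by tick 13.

t=0: vr[F=0] → run F
t=1: vr[F=1024/423] → run F
t=2: vr[F=2048/423] → run F
t=3: vr[F=1024/141 H=1024/141] → run F
t=4: vr[F=4096/423 H=1024/141] → run H
t=5: vr[F=4096/423 H=3340288/440061] → run H
t=6: vr[F=4096/423 H=3484672/440061] → run H
t=7: vr[F=4096/423 H=3629056/440061] → run H
t=8: vr[F=4096/423 H=3773440/440061] → run H
t=9: vr[F=4096/423] → run F
t=10: vr[F=5120/423] → run F
t=11: (idle)
t=12: (idle)
t=13: (idle)

completion order = H, F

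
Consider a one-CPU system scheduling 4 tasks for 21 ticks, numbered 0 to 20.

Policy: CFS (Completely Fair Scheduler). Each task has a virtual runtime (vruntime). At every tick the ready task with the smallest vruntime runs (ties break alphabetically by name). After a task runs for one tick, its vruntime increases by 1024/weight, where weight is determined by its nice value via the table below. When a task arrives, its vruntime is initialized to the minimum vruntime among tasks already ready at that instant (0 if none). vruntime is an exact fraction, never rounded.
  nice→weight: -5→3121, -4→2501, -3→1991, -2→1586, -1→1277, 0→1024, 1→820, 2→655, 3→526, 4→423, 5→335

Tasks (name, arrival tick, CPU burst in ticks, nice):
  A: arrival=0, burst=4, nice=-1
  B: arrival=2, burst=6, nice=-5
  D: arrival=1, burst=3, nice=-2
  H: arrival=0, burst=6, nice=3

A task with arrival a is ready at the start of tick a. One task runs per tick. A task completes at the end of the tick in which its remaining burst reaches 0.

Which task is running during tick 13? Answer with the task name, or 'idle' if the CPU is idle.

t=0: vr[A=0 H=0] → run A
t=1: vr[A=1024/1277 D=0 H=0] → run D
t=2: vr[A=1024/1277 B=0 D=512/793 H=0] → run B
t=3: vr[A=1024/1277 B=1024/3121 D=512/793 H=0] → run H
t=4: vr[A=1024/1277 B=1024/3121 D=512/793 H=512/263] → run B
t=5: vr[A=1024/1277 B=2048/3121 D=512/793 H=512/263] → run D
t=6: vr[A=1024/1277 B=2048/3121 D=1024/793 H=512/263] → run B
t=7: vr[A=1024/1277 B=3072/3121 D=1024/793 H=512/263] → run A
t=8: vr[A=2048/1277 B=3072/3121 D=1024/793 H=512/263] → run B
t=9: vr[A=2048/1277 B=4096/3121 D=1024/793 H=512/263] → run D
t=10: vr[A=2048/1277 B=4096/3121 H=512/263] → run B
t=11: vr[A=2048/1277 B=5120/3121 H=512/263] → run A
t=12: vr[A=3072/1277 B=5120/3121 H=512/263] → run B
t=13: vr[A=3072/1277 H=512/263] → run H
t=14: vr[A=3072/1277 H=1024/263] → run A
t=15: vr[H=1024/263] → run H
t=16: vr[H=1536/263] → run H
t=17: vr[H=2048/263] → run H
t=18: vr[H=2560/263] → run H
t=19: (idle)
t=20: (idle)

running at tick 13 = H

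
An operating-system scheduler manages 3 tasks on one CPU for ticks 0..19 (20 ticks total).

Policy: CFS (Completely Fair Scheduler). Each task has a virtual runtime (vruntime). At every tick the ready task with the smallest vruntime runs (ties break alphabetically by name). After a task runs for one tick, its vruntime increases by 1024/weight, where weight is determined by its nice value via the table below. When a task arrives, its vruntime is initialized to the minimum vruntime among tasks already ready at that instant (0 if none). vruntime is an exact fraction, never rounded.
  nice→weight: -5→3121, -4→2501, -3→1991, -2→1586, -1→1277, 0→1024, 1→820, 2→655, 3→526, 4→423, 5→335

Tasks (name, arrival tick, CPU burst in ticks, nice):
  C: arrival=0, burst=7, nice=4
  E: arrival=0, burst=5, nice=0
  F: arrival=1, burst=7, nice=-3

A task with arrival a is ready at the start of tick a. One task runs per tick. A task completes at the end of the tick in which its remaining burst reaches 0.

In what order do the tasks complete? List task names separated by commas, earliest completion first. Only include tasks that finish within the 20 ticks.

completion order = F, E, C

t=0: vr[C=0 E=0] → run C
t=1: vr[C=1024/423 E=0 F=0] → run E
t=2: vr[C=1024/423 E=1 F=0] → run F
t=3: vr[C=1024/423 E=1 F=1024/1991] → run F
t=4: vr[C=1024/423 E=1 F=2048/1991] → run E
t=5: vr[C=1024/423 E=2 F=2048/1991] → run F
t=6: vr[C=1024/423 E=2 F=3072/1991] → run F
t=7: vr[C=1024/423 E=2 F=4096/1991] → run E
t=8: vr[C=1024/423 E=3 F=4096/1991] → run F
t=9: vr[C=1024/423 E=3 F=5120/1991] → run C
t=10: vr[C=2048/423 E=3 F=5120/1991] → run F
t=11: vr[C=2048/423 E=3 F=6144/1991] → run E
t=12: vr[C=2048/423 E=4 F=6144/1991] → run F
t=13: vr[C=2048/423 E=4] → run E
t=14: vr[C=2048/423] → run C
t=15: vr[C=1024/141] → run C
t=16: vr[C=4096/423] → run C
t=17: vr[C=5120/423] → run C
t=18: vr[C=2048/141] → run C
t=19: (idle)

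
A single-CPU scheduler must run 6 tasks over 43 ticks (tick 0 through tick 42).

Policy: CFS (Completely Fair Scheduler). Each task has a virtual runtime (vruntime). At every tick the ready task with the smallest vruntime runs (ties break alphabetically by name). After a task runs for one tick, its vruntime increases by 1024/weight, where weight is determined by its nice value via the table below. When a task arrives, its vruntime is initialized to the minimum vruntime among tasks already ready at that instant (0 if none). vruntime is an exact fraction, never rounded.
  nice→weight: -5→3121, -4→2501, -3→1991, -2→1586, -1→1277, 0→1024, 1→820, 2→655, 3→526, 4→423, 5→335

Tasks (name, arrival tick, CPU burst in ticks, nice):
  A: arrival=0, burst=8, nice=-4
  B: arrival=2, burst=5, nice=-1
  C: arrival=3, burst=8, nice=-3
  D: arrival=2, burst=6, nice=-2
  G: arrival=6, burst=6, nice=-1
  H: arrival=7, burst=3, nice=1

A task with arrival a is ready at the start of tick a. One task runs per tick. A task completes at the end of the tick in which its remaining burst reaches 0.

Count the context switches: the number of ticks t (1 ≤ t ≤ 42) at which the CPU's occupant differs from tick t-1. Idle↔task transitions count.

context switches = 33

t=0: vr[A=0] → run A
t=1: vr[A=1024/2501] → run A
t=2: vr[A=2048/2501 B=2048/2501 D=2048/2501] → run A
t=3: vr[A=3072/2501 B=2048/2501 C=2048/2501 D=2048/2501] → run B
t=4: vr[A=3072/2501 B=5176320/3193777 C=2048/2501 D=2048/2501] → run C
t=5: vr[A=3072/2501 B=5176320/3193777 C=6638592/4979491 D=2048/2501] → run D
t=6: vr[A=3072/2501 B=5176320/3193777 C=6638592/4979491 D=47616/32513 G=3072/2501] → run A
t=7: vr[A=4096/2501 B=5176320/3193777 C=6638592/4979491 D=47616/32513 G=3072/2501 H=3072/2501] → run G
t=8: vr[A=4096/2501 B=5176320/3193777 C=6638592/4979491 D=47616/32513 G=6483968/3193777 H=3072/2501] → run H
t=9: vr[A=4096/2501 B=5176320/3193777 C=6638592/4979491 D=47616/32513 G=6483968/3193777 H=30976/12505] → run C
t=10: vr[A=4096/2501 B=5176320/3193777 C=9199616/4979491 D=47616/32513 G=6483968/3193777 H=30976/12505] → run D
t=11: vr[A=4096/2501 B=5176320/3193777 C=9199616/4979491 D=68608/32513 G=6483968/3193777 H=30976/12505] → run B
t=12: vr[A=4096/2501 B=7737344/3193777 C=9199616/4979491 D=68608/32513 G=6483968/3193777 H=30976/12505] → run A
t=13: vr[A=5120/2501 B=7737344/3193777 C=9199616/4979491 D=68608/32513 G=6483968/3193777 H=30976/12505] → run C
t=14: vr[A=5120/2501 B=7737344/3193777 C=11760640/4979491 D=68608/32513 G=6483968/3193777 H=30976/12505] → run G
t=15: vr[A=5120/2501 B=7737344/3193777 C=11760640/4979491 D=68608/32513 G=9044992/3193777 H=30976/12505] → run A
t=16: vr[A=6144/2501 B=7737344/3193777 C=11760640/4979491 D=68608/32513 G=9044992/3193777 H=30976/12505] → run D
t=17: vr[A=6144/2501 B=7737344/3193777 C=11760640/4979491 D=89600/32513 G=9044992/3193777 H=30976/12505] → run C
t=18: vr[A=6144/2501 B=7737344/3193777 C=14321664/4979491 D=89600/32513 G=9044992/3193777 H=30976/12505] → run B
t=19: vr[A=6144/2501 B=10298368/3193777 C=14321664/4979491 D=89600/32513 G=9044992/3193777 H=30976/12505] → run A
t=20: vr[A=7168/2501 B=10298368/3193777 C=14321664/4979491 D=89600/32513 G=9044992/3193777 H=30976/12505] → run H
t=21: vr[A=7168/2501 B=10298368/3193777 C=14321664/4979491 D=89600/32513 G=9044992/3193777 H=46592/12505] → run D
t=22: vr[A=7168/2501 B=10298368/3193777 C=14321664/4979491 D=110592/32513 G=9044992/3193777 H=46592/12505] → run G
t=23: vr[A=7168/2501 B=10298368/3193777 C=14321664/4979491 D=110592/32513 G=11606016/3193777 H=46592/12505] → run A
t=24: vr[B=10298368/3193777 C=14321664/4979491 D=110592/32513 G=11606016/3193777 H=46592/12505] → run C
t=25: vr[B=10298368/3193777 C=16882688/4979491 D=110592/32513 G=11606016/3193777 H=46592/12505] → run B
t=26: vr[B=12859392/3193777 C=16882688/4979491 D=110592/32513 G=11606016/3193777 H=46592/12505] → run C
t=27: vr[B=12859392/3193777 C=19443712/4979491 D=110592/32513 G=11606016/3193777 H=46592/12505] → run D
t=28: vr[B=12859392/3193777 C=19443712/4979491 D=131584/32513 G=11606016/3193777 H=46592/12505] → run G
t=29: vr[B=12859392/3193777 C=19443712/4979491 D=131584/32513 G=14167040/3193777 H=46592/12505] → run H
t=30: vr[B=12859392/3193777 C=19443712/4979491 D=131584/32513 G=14167040/3193777] → run C
t=31: vr[B=12859392/3193777 C=22004736/4979491 D=131584/32513 G=14167040/3193777] → run B
t=32: vr[C=22004736/4979491 D=131584/32513 G=14167040/3193777] → run D
t=33: vr[C=22004736/4979491 G=14167040/3193777] → run C
t=34: vr[G=14167040/3193777] → run G
t=35: vr[G=16728064/3193777] → run G
t=36: (idle)
t=37: (idle)
t=38: (idle)
t=39: (idle)
t=40: (idle)
t=41: (idle)
t=42: (idle)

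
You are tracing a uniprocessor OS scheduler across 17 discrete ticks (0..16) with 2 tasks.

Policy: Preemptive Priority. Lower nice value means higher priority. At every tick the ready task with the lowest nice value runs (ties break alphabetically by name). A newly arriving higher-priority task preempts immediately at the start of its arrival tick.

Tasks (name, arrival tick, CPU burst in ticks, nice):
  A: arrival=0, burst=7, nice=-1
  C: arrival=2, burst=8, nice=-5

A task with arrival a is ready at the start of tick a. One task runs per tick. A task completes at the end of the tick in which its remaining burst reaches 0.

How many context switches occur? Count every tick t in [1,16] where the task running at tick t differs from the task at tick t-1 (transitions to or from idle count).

t=0: ready={A} → run A
t=1: ready={A} → run A
t=2: ready={A,C} → run C
t=3: ready={A,C} → run C
t=4: ready={A,C} → run C
t=5: ready={A,C} → run C
t=6: ready={A,C} → run C
t=7: ready={A,C} → run C
t=8: ready={A,C} → run C
t=9: ready={A,C} → run C
t=10: ready={A} → run A
t=11: ready={A} → run A
t=12: ready={A} → run A
t=13: ready={A} → run A
t=14: ready={A} → run A
t=15: (idle)
t=16: (idle)

context switches = 3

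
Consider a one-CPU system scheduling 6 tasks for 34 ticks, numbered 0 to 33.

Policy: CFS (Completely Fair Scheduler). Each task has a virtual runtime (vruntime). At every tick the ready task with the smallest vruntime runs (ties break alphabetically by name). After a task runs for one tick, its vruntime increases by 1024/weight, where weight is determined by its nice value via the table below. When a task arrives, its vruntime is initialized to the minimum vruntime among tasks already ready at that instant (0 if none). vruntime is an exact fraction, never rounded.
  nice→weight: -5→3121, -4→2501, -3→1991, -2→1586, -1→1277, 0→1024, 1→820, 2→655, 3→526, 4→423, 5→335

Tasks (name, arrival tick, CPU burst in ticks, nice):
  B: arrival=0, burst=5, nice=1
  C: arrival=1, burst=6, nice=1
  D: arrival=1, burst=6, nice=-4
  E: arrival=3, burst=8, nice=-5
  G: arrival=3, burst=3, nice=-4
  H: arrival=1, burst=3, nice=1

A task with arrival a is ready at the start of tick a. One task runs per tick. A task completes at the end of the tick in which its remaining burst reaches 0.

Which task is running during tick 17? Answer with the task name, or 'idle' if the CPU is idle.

running at tick 17 = H

t=0: vr[B=0] → run B
t=1: vr[B=256/205 C=256/205 D=256/205 H=256/205] → run B
t=2: vr[B=512/205 C=256/205 D=256/205 H=256/205] → run C
t=3: vr[B=512/205 C=512/205 D=256/205 E=256/205 G=256/205 H=256/205] → run D
t=4: vr[B=512/205 C=512/205 D=20736/12505 E=256/205 G=256/205 H=256/205] → run E
t=5: vr[B=512/205 C=512/205 D=20736/12505 E=1008896/639805 G=256/205 H=256/205] → run G
t=6: vr[B=512/205 C=512/205 D=20736/12505 E=1008896/639805 G=20736/12505 H=256/205] → run H
t=7: vr[B=512/205 C=512/205 D=20736/12505 E=1008896/639805 G=20736/12505 H=512/205] → run E
t=8: vr[B=512/205 C=512/205 D=20736/12505 E=1218816/639805 G=20736/12505 H=512/205] → run D
t=9: vr[B=512/205 C=512/205 D=25856/12505 E=1218816/639805 G=20736/12505 H=512/205] → run G
t=10: vr[B=512/205 C=512/205 D=25856/12505 E=1218816/639805 G=25856/12505 H=512/205] → run E
t=11: vr[B=512/205 C=512/205 D=25856/12505 E=1428736/639805 G=25856/12505 H=512/205] → run D
t=12: vr[B=512/205 C=512/205 D=30976/12505 E=1428736/639805 G=25856/12505 H=512/205] → run G
t=13: vr[B=512/205 C=512/205 D=30976/12505 E=1428736/639805 H=512/205] → run E
t=14: vr[B=512/205 C=512/205 D=30976/12505 E=1638656/639805 H=512/205] → run D
t=15: vr[B=512/205 C=512/205 D=36096/12505 E=1638656/639805 H=512/205] → run B
t=16: vr[B=768/205 C=512/205 D=36096/12505 E=1638656/639805 H=512/205] → run C
t=17: vr[B=768/205 C=768/205 D=36096/12505 E=1638656/639805 H=512/205] → run H
t=18: vr[B=768/205 C=768/205 D=36096/12505 E=1638656/639805 H=768/205] → run E
t=19: vr[B=768/205 C=768/205 D=36096/12505 E=1848576/639805 H=768/205] → run D
t=20: vr[B=768/205 C=768/205 D=41216/12505 E=1848576/639805 H=768/205] → run E
t=21: vr[B=768/205 C=768/205 D=41216/12505 E=2058496/639805 H=768/205] → run E
t=22: vr[B=768/205 C=768/205 D=41216/12505 E=2268416/639805 H=768/205] → run D
t=23: vr[B=768/205 C=768/205 E=2268416/639805 H=768/205] → run E
t=24: vr[B=768/205 C=768/205 H=768/205] → run B
t=25: vr[B=1024/205 C=768/205 H=768/205] → run C
t=26: vr[B=1024/205 C=1024/205 H=768/205] → run H
t=27: vr[B=1024/205 C=1024/205] → run B
t=28: vr[C=1024/205] → run C
t=29: vr[C=256/41] → run C
t=30: vr[C=1536/205] → run C
t=31: (idle)
t=32: (idle)
t=33: (idle)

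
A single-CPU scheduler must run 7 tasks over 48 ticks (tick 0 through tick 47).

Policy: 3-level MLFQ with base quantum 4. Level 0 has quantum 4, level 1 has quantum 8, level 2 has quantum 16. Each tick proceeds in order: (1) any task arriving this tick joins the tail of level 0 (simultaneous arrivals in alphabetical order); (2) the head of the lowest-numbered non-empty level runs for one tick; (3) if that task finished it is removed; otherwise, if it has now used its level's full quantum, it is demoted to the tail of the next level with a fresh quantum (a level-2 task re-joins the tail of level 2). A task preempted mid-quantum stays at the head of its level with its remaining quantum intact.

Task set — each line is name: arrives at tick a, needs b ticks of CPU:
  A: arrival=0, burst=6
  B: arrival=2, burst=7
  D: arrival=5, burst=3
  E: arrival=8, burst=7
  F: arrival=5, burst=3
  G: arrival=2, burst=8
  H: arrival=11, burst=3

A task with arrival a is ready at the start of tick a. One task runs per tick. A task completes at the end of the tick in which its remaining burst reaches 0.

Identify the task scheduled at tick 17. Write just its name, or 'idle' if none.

running at tick 17 = F

t=0: L0/L1/L2 = A/-/- → run A
t=1: L0/L1/L2 = A/-/- → run A
t=2: L0/L1/L2 = ABG/-/- → run A
t=3: L0/L1/L2 = ABG/-/- → run A
t=4: L0/L1/L2 = BG/A/- → run B
t=5: L0/L1/L2 = BGDF/A/- → run B
t=6: L0/L1/L2 = BGDF/A/- → run B
t=7: L0/L1/L2 = BGDF/A/- → run B
t=8: L0/L1/L2 = GDFE/AB/- → run G
t=9: L0/L1/L2 = GDFE/AB/- → run G
t=10: L0/L1/L2 = GDFE/AB/- → run G
t=11: L0/L1/L2 = GDFEH/AB/- → run G
t=12: L0/L1/L2 = DFEH/ABG/- → run D
t=13: L0/L1/L2 = DFEH/ABG/- → run D
t=14: L0/L1/L2 = DFEH/ABG/- → run D
t=15: L0/L1/L2 = FEH/ABG/- → run F
t=16: L0/L1/L2 = FEH/ABG/- → run F
t=17: L0/L1/L2 = FEH/ABG/- → run F
t=18: L0/L1/L2 = EH/ABG/- → run E
t=19: L0/L1/L2 = EH/ABG/- → run E
t=20: L0/L1/L2 = EH/ABG/- → run E
t=21: L0/L1/L2 = EH/ABG/- → run E
t=22: L0/L1/L2 = H/ABGE/- → run H
t=23: L0/L1/L2 = H/ABGE/- → run H
t=24: L0/L1/L2 = H/ABGE/- → run H
t=25: L0/L1/L2 = -/ABGE/- → run A
t=26: L0/L1/L2 = -/ABGE/- → run A
t=27: L0/L1/L2 = -/BGE/- → run B
t=28: L0/L1/L2 = -/BGE/- → run B
t=29: L0/L1/L2 = -/BGE/- → run B
t=30: L0/L1/L2 = -/GE/- → run G
t=31: L0/L1/L2 = -/GE/- → run G
t=32: L0/L1/L2 = -/GE/- → run G
t=33: L0/L1/L2 = -/GE/- → run G
t=34: L0/L1/L2 = -/E/- → run E
t=35: L0/L1/L2 = -/E/- → run E
t=36: L0/L1/L2 = -/E/- → run E
t=37: (idle)
t=38: (idle)
t=39: (idle)
t=40: (idle)
t=41: (idle)
t=42: (idle)
t=43: (idle)
t=44: (idle)
t=45: (idle)
t=46: (idle)
t=47: (idle)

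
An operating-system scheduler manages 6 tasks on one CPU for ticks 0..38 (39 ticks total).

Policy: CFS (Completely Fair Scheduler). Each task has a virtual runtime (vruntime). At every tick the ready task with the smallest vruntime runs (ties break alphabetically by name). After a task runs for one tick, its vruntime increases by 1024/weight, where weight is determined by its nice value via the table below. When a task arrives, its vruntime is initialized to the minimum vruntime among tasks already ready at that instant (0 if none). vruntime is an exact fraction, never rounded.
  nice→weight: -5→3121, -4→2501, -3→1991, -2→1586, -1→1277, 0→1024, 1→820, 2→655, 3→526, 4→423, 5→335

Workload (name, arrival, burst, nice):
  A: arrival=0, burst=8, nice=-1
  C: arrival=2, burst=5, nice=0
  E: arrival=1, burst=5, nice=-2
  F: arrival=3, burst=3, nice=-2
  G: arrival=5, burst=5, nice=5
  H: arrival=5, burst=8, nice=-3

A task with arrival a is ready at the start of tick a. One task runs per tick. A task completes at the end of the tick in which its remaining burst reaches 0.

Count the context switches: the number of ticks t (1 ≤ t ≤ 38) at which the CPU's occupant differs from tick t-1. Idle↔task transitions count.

context switches = 31

t=0: vr[A=0] → run A
t=1: vr[A=1024/1277 E=1024/1277] → run A
t=2: vr[A=2048/1277 C=1024/1277 E=1024/1277] → run C
t=3: vr[A=2048/1277 C=2301/1277 E=1024/1277 F=1024/1277] → run E
t=4: vr[A=2048/1277 C=2301/1277 E=1465856/1012661 F=1024/1277] → run F
t=5: vr[A=2048/1277 C=2301/1277 E=1465856/1012661 F=1465856/1012661 G=1465856/1012661 H=1465856/1012661] → run E
t=6: vr[A=2048/1277 C=2301/1277 E=2119680/1012661 F=1465856/1012661 G=1465856/1012661 H=1465856/1012661] → run F
t=7: vr[A=2048/1277 C=2301/1277 E=2119680/1012661 F=2119680/1012661 G=1465856/1012661 H=1465856/1012661] → run G
t=8: vr[A=2048/1277 C=2301/1277 E=2119680/1012661 F=2119680/1012661 G=1528026624/339241435 H=1465856/1012661] → run H
t=9: vr[A=2048/1277 C=2301/1277 E=2119680/1012661 F=2119680/1012661 G=1528026624/339241435 H=3955484160/2016208051] → run A
t=10: vr[A=3072/1277 C=2301/1277 E=2119680/1012661 F=2119680/1012661 G=1528026624/339241435 H=3955484160/2016208051] → run C
t=11: vr[A=3072/1277 C=3578/1277 E=2119680/1012661 F=2119680/1012661 G=1528026624/339241435 H=3955484160/2016208051] → run H
t=12: vr[A=3072/1277 C=3578/1277 E=2119680/1012661 F=2119680/1012661 G=1528026624/339241435 H=4992449024/2016208051] → run E
t=13: vr[A=3072/1277 C=3578/1277 E=2773504/1012661 F=2119680/1012661 G=1528026624/339241435 H=4992449024/2016208051] → run F
t=14: vr[A=3072/1277 C=3578/1277 E=2773504/1012661 G=1528026624/339241435 H=4992449024/2016208051] → run A
t=15: vr[A=4096/1277 C=3578/1277 E=2773504/1012661 G=1528026624/339241435 H=4992449024/2016208051] → run H
t=16: vr[A=4096/1277 C=3578/1277 E=2773504/1012661 G=1528026624/339241435 H=6029413888/2016208051] → run E
t=17: vr[A=4096/1277 C=3578/1277 E=3427328/1012661 G=1528026624/339241435 H=6029413888/2016208051] → run C
t=18: vr[A=4096/1277 C=4855/1277 E=3427328/1012661 G=1528026624/339241435 H=6029413888/2016208051] → run H
t=19: vr[A=4096/1277 C=4855/1277 E=3427328/1012661 G=1528026624/339241435 H=7066378752/2016208051] → run A
t=20: vr[A=5120/1277 C=4855/1277 E=3427328/1012661 G=1528026624/339241435 H=7066378752/2016208051] → run E
t=21: vr[A=5120/1277 C=4855/1277 G=1528026624/339241435 H=7066378752/2016208051] → run H
t=22: vr[A=5120/1277 C=4855/1277 G=1528026624/339241435 H=8103343616/2016208051] → run C
t=23: vr[A=5120/1277 C=6132/1277 G=1528026624/339241435 H=8103343616/2016208051] → run A
t=24: vr[A=6144/1277 C=6132/1277 G=1528026624/339241435 H=8103343616/2016208051] → run H
t=25: vr[A=6144/1277 C=6132/1277 G=1528026624/339241435 H=9140308480/2016208051] → run G
t=26: vr[A=6144/1277 C=6132/1277 G=2564991488/339241435 H=9140308480/2016208051] → run H
t=27: vr[A=6144/1277 C=6132/1277 G=2564991488/339241435 H=10177273344/2016208051] → run C
t=28: vr[A=6144/1277 G=2564991488/339241435 H=10177273344/2016208051] → run A
t=29: vr[A=7168/1277 G=2564991488/339241435 H=10177273344/2016208051] → run H
t=30: vr[A=7168/1277 G=2564991488/339241435] → run A
t=31: vr[G=2564991488/339241435] → run G
t=32: vr[G=3601956352/339241435] → run G
t=33: vr[G=4638921216/339241435] → run G
t=34: (idle)
t=35: (idle)
t=36: (idle)
t=37: (idle)
t=38: (idle)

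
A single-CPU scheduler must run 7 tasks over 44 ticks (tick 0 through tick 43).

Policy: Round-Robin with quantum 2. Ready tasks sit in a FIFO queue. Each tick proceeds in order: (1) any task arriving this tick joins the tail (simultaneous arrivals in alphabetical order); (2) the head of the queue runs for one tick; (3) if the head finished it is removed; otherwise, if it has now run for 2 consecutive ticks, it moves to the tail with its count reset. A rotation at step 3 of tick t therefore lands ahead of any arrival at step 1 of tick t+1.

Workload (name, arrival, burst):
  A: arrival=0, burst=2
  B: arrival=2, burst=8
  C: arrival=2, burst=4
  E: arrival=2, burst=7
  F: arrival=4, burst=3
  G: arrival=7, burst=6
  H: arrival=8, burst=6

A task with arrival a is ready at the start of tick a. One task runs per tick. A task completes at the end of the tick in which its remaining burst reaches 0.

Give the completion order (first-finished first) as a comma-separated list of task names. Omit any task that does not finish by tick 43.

completion order = A, C, F, B, G, E, H

t=0: queue=[A] q_used=0 → run A
t=1: queue=[A] q_used=1 → run A
t=2: queue=[B,C,E] q_used=0 → run B
t=3: queue=[B,C,E] q_used=1 → run B
t=4: queue=[C,E,B,F] q_used=0 → run C
t=5: queue=[C,E,B,F] q_used=1 → run C
t=6: queue=[E,B,F,C] q_used=0 → run E
t=7: queue=[E,B,F,C,G] q_used=1 → run E
t=8: queue=[B,F,C,G,E,H] q_used=0 → run B
t=9: queue=[B,F,C,G,E,H] q_used=1 → run B
t=10: queue=[F,C,G,E,H,B] q_used=0 → run F
t=11: queue=[F,C,G,E,H,B] q_used=1 → run F
t=12: queue=[C,G,E,H,B,F] q_used=0 → run C
t=13: queue=[C,G,E,H,B,F] q_used=1 → run C
t=14: queue=[G,E,H,B,F] q_used=0 → run G
t=15: queue=[G,E,H,B,F] q_used=1 → run G
t=16: queue=[E,H,B,F,G] q_used=0 → run E
t=17: queue=[E,H,B,F,G] q_used=1 → run E
t=18: queue=[H,B,F,G,E] q_used=0 → run H
t=19: queue=[H,B,F,G,E] q_used=1 → run H
t=20: queue=[B,F,G,E,H] q_used=0 → run B
t=21: queue=[B,F,G,E,H] q_used=1 → run B
t=22: queue=[F,G,E,H,B] q_used=0 → run F
t=23: queue=[G,E,H,B] q_used=0 → run G
t=24: queue=[G,E,H,B] q_used=1 → run G
t=25: queue=[E,H,B,G] q_used=0 → run E
t=26: queue=[E,H,B,G] q_used=1 → run E
t=27: queue=[H,B,G,E] q_used=0 → run H
t=28: queue=[H,B,G,E] q_used=1 → run H
t=29: queue=[B,G,E,H] q_used=0 → run B
t=30: queue=[B,G,E,H] q_used=1 → run B
t=31: queue=[G,E,H] q_used=0 → run G
t=32: queue=[G,E,H] q_used=1 → run G
t=33: queue=[E,H] q_used=0 → run E
t=34: queue=[H] q_used=0 → run H
t=35: queue=[H] q_used=1 → run H
t=36: (idle)
t=37: (idle)
t=38: (idle)
t=39: (idle)
t=40: (idle)
t=41: (idle)
t=42: (idle)
t=43: (idle)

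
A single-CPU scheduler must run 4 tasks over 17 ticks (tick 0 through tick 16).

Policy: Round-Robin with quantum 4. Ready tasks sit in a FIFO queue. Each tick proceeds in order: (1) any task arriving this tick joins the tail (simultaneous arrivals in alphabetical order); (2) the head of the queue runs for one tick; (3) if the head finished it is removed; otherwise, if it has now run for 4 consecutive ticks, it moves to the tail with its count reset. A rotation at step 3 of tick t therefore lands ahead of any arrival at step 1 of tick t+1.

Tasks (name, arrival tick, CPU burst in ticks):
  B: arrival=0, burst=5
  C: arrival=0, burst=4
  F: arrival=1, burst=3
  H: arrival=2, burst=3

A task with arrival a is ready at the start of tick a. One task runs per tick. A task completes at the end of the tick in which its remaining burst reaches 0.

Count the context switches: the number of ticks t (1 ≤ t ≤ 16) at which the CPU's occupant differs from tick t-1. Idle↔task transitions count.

t=0: queue=[B,C] q_used=0 → run B
t=1: queue=[B,C,F] q_used=1 → run B
t=2: queue=[B,C,F,H] q_used=2 → run B
t=3: queue=[B,C,F,H] q_used=3 → run B
t=4: queue=[C,F,H,B] q_used=0 → run C
t=5: queue=[C,F,H,B] q_used=1 → run C
t=6: queue=[C,F,H,B] q_used=2 → run C
t=7: queue=[C,F,H,B] q_used=3 → run C
t=8: queue=[F,H,B] q_used=0 → run F
t=9: queue=[F,H,B] q_used=1 → run F
t=10: queue=[F,H,B] q_used=2 → run F
t=11: queue=[H,B] q_used=0 → run H
t=12: queue=[H,B] q_used=1 → run H
t=13: queue=[H,B] q_used=2 → run H
t=14: queue=[B] q_used=0 → run B
t=15: (idle)
t=16: (idle)

context switches = 5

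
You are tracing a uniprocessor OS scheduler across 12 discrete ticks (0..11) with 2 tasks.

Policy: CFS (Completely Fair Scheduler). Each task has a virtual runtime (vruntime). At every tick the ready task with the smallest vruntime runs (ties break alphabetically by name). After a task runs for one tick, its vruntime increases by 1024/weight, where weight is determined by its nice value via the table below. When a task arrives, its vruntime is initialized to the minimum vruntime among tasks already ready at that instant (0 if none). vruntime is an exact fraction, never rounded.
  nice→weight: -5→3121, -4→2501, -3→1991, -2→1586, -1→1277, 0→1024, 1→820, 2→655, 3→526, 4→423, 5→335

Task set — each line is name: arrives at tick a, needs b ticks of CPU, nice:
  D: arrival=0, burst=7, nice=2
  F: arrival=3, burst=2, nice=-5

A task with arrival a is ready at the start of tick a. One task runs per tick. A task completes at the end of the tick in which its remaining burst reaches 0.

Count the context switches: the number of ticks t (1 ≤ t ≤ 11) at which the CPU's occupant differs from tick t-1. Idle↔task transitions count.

t=0: vr[D=0] → run D
t=1: vr[D=1024/655] → run D
t=2: vr[D=2048/655] → run D
t=3: vr[D=3072/655 F=3072/655] → run D
t=4: vr[D=4096/655 F=3072/655] → run F
t=5: vr[D=4096/655 F=10258432/2044255] → run F
t=6: vr[D=4096/655] → run D
t=7: vr[D=1024/131] → run D
t=8: vr[D=6144/655] → run D
t=9: (idle)
t=10: (idle)
t=11: (idle)

context switches = 3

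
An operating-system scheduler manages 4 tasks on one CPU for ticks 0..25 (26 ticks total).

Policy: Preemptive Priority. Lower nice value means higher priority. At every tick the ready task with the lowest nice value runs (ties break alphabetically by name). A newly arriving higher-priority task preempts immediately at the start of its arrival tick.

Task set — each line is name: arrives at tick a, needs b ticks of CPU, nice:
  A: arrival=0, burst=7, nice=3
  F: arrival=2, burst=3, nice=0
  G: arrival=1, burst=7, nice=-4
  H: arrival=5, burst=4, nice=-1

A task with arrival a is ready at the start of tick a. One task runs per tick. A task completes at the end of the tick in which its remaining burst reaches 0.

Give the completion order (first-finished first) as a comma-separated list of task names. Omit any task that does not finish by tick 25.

completion order = G, H, F, A

t=0: ready={A} → run A
t=1: ready={A,G} → run G
t=2: ready={A,F,G} → run G
t=3: ready={A,F,G} → run G
t=4: ready={A,F,G} → run G
t=5: ready={A,F,G,H} → run G
t=6: ready={A,F,G,H} → run G
t=7: ready={A,F,G,H} → run G
t=8: ready={A,F,H} → run H
t=9: ready={A,F,H} → run H
t=10: ready={A,F,H} → run H
t=11: ready={A,F,H} → run H
t=12: ready={A,F} → run F
t=13: ready={A,F} → run F
t=14: ready={A,F} → run F
t=15: ready={A} → run A
t=16: ready={A} → run A
t=17: ready={A} → run A
t=18: ready={A} → run A
t=19: ready={A} → run A
t=20: ready={A} → run A
t=21: (idle)
t=22: (idle)
t=23: (idle)
t=24: (idle)
t=25: (idle)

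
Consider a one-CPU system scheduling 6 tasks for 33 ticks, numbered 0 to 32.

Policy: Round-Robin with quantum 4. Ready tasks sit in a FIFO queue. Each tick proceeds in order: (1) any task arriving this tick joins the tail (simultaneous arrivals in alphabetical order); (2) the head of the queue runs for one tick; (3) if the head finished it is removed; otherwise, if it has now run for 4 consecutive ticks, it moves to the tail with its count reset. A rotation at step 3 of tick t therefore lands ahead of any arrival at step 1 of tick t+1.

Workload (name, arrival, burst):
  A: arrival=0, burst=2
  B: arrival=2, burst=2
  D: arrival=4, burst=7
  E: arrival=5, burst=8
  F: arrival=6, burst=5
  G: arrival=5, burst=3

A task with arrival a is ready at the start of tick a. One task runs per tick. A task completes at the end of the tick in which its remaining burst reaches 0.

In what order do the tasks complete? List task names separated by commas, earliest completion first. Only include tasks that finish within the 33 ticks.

t=0: queue=[A] q_used=0 → run A
t=1: queue=[A] q_used=1 → run A
t=2: queue=[B] q_used=0 → run B
t=3: queue=[B] q_used=1 → run B
t=4: queue=[D] q_used=0 → run D
t=5: queue=[D,E,G] q_used=1 → run D
t=6: queue=[D,E,G,F] q_used=2 → run D
t=7: queue=[D,E,G,F] q_used=3 → run D
t=8: queue=[E,G,F,D] q_used=0 → run E
t=9: queue=[E,G,F,D] q_used=1 → run E
t=10: queue=[E,G,F,D] q_used=2 → run E
t=11: queue=[E,G,F,D] q_used=3 → run E
t=12: queue=[G,F,D,E] q_used=0 → run G
t=13: queue=[G,F,D,E] q_used=1 → run G
t=14: queue=[G,F,D,E] q_used=2 → run G
t=15: queue=[F,D,E] q_used=0 → run F
t=16: queue=[F,D,E] q_used=1 → run F
t=17: queue=[F,D,E] q_used=2 → run F
t=18: queue=[F,D,E] q_used=3 → run F
t=19: queue=[D,E,F] q_used=0 → run D
t=20: queue=[D,E,F] q_used=1 → run D
t=21: queue=[D,E,F] q_used=2 → run D
t=22: queue=[E,F] q_used=0 → run E
t=23: queue=[E,F] q_used=1 → run E
t=24: queue=[E,F] q_used=2 → run E
t=25: queue=[E,F] q_used=3 → run E
t=26: queue=[F] q_used=0 → run F
t=27: (idle)
t=28: (idle)
t=29: (idle)
t=30: (idle)
t=31: (idle)
t=32: (idle)

completion order = A, B, G, D, E, F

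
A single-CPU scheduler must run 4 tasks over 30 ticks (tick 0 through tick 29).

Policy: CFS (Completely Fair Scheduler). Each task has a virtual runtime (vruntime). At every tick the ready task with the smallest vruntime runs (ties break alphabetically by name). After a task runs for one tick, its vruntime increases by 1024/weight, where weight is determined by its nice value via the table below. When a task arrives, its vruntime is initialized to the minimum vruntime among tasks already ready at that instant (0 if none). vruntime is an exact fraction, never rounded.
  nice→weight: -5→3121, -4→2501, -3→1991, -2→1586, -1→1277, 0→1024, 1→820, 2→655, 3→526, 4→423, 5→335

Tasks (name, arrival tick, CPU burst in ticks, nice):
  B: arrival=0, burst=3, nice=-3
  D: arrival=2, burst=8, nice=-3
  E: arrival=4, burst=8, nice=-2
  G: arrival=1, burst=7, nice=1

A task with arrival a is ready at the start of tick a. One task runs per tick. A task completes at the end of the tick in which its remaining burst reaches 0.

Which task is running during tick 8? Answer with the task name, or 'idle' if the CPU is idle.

t=0: vr[B=0] → run B
t=1: vr[B=1024/1991 G=1024/1991] → run B
t=2: vr[B=2048/1991 D=1024/1991 G=1024/1991] → run D
t=3: vr[B=2048/1991 D=2048/1991 G=1024/1991] → run G
t=4: vr[B=2048/1991 D=2048/1991 E=2048/1991 G=719616/408155] → run B
t=5: vr[D=2048/1991 E=2048/1991 G=719616/408155] → run D
t=6: vr[D=3072/1991 E=2048/1991 G=719616/408155] → run E
t=7: vr[D=3072/1991 E=2643456/1578863 G=719616/408155] → run D
t=8: vr[D=4096/1991 E=2643456/1578863 G=719616/408155] → run E
t=9: vr[D=4096/1991 E=3662848/1578863 G=719616/408155] → run G
t=10: vr[D=4096/1991 E=3662848/1578863 G=1229312/408155] → run D
t=11: vr[D=5120/1991 E=3662848/1578863 G=1229312/408155] → run E
t=12: vr[D=5120/1991 E=4682240/1578863 G=1229312/408155] → run D
t=13: vr[D=6144/1991 E=4682240/1578863 G=1229312/408155] → run E
t=14: vr[D=6144/1991 E=5701632/1578863 G=1229312/408155] → run G
t=15: vr[D=6144/1991 E=5701632/1578863 G=1739008/408155] → run D
t=16: vr[D=7168/1991 E=5701632/1578863 G=1739008/408155] → run D
t=17: vr[D=8192/1991 E=5701632/1578863 G=1739008/408155] → run E
t=18: vr[D=8192/1991 E=6721024/1578863 G=1739008/408155] → run D
t=19: vr[E=6721024/1578863 G=1739008/408155] → run E
t=20: vr[E=7740416/1578863 G=1739008/408155] → run G
t=21: vr[E=7740416/1578863 G=2248704/408155] → run E
t=22: vr[E=8759808/1578863 G=2248704/408155] → run G
t=23: vr[E=8759808/1578863 G=551680/81631] → run E
t=24: vr[G=551680/81631] → run G
t=25: vr[G=3268096/408155] → run G
t=26: (idle)
t=27: (idle)
t=28: (idle)
t=29: (idle)

running at tick 8 = E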